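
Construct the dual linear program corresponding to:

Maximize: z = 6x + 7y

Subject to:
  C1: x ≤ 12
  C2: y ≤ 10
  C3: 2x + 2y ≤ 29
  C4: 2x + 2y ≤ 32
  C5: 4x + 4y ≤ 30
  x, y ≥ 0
Minimize: z = 12y1 + 10y2 + 29y3 + 32y4 + 30y5

Subject to:
  C1: -y1 - 2y3 - 2y4 - 4y5 ≤ -6
  C2: -y2 - 2y3 - 2y4 - 4y5 ≤ -7
  y1, y2, y3, y4, y5 ≥ 0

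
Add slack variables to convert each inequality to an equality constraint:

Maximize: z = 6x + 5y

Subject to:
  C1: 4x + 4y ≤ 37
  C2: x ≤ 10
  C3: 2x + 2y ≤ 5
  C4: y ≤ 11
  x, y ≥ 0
max z = 6x + 5y

s.t.
  4x + 4y + s1 = 37
  x + s2 = 10
  2x + 2y + s3 = 5
  y + s4 = 11
  x, y, s1, s2, s3, s4 ≥ 0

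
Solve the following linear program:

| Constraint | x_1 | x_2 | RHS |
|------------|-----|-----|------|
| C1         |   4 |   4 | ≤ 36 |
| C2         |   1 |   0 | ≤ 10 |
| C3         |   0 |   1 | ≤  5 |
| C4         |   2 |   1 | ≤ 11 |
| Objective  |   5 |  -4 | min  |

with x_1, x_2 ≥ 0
Each vertex is the intersection of two constraint boundaries that also satisfies all remaining constraints:
  x_1 = 0 and x_2 = 0 → (0, 0)
  2x_1 + x_2 = 11 and x_2 = 0 → (5.5, 0)
  x_2 = 5 and 2x_1 + x_2 = 11 → (3, 5)
  x_2 = 5 and x_1 = 0 → (0, 5)

Evaluating z = 5x_1 - 4x_2 at each vertex:
  (0, 0): z = 0
  (5.5, 0): z = 27.5
  (3, 5): z = -5
  (0, 5): z = -20

The minimum is at (0, 5) with z = -20.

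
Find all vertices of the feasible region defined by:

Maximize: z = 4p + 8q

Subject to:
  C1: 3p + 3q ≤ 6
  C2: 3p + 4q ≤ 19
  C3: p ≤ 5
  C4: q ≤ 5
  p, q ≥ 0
Each vertex is the intersection of two constraint boundaries that also satisfies all remaining constraints:
  p = 0 and q = 0 → (0, 0)
  3p + 3q = 6 and q = 0 → (2, 0)
  3p + 3q = 6 and p = 0 → (0, 2)

Vertices: (0, 0), (2, 0), (0, 2)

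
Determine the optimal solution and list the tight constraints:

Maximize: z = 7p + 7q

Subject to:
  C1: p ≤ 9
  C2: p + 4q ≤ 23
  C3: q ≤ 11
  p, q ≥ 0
Optimal: p = 9, q = 3.5
Binding: C1, C2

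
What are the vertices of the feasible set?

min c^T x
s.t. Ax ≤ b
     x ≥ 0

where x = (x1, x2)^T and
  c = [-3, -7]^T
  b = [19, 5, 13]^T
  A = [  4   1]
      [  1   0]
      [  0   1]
Each vertex is the intersection of two constraint boundaries that also satisfies all remaining constraints:
  x1 = 0 and x2 = 0 → (0, 0)
  4x1 + x2 = 19 and x2 = 0 → (4.75, 0)
  4x1 + x2 = 19 and x2 = 13 → (1.5, 13)
  x2 = 13 and x1 = 0 → (0, 13)

Vertices: (0, 0), (4.75, 0), (1.5, 13), (0, 13)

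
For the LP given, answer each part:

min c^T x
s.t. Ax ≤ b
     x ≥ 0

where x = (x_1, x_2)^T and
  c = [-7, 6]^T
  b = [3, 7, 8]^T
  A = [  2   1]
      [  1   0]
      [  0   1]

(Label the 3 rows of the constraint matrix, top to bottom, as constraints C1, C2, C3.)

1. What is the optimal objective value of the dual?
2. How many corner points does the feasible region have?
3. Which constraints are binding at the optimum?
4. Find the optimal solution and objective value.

1. -10.5 (by strong duality, equal to the primal optimum)
2. 3
3. C1, x_2 ≥ 0
4. x_1 = 1.5, x_2 = 0, z = -10.5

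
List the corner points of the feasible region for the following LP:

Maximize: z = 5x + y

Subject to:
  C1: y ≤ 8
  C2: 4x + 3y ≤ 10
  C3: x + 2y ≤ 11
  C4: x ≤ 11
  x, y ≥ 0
Each vertex is the intersection of two constraint boundaries that also satisfies all remaining constraints:
  x = 0 and y = 0 → (0, 0)
  4x + 3y = 10 and y = 0 → (2.5, 0)
  4x + 3y = 10 and x = 0 → (0, 3.333)

Vertices: (0, 0), (2.5, 0), (0, 3.333)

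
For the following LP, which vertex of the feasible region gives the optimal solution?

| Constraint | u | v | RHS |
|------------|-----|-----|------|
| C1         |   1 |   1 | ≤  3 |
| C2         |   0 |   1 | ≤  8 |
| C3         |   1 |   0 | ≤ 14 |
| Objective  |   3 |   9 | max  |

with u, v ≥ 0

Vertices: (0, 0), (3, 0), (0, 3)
Evaluating z = 3u + 9v at each vertex:
  (0, 0): z = 0
  (3, 0): z = 9
  (0, 3): z = 27

The largest value is z = 27, attained at (0, 3).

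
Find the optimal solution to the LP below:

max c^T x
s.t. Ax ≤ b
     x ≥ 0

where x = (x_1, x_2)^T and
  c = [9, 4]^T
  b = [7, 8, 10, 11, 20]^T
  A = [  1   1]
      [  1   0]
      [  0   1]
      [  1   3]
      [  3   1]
x_1 = 6.5, x_2 = 0.5, z = 60.5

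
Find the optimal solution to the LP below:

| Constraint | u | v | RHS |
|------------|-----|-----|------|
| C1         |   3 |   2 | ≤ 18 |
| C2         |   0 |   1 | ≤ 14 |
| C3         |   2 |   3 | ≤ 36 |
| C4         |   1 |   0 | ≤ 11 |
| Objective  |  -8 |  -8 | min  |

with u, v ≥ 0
Each vertex is the intersection of two constraint boundaries that also satisfies all remaining constraints:
  u = 0 and v = 0 → (0, 0)
  3u + 2v = 18 and v = 0 → (6, 0)
  3u + 2v = 18 and u = 0 → (0, 9)

Evaluating z = -8u - 8v at each vertex:
  (0, 0): z = 0
  (6, 0): z = -48
  (0, 9): z = -72

The minimum is at (0, 9) with z = -72.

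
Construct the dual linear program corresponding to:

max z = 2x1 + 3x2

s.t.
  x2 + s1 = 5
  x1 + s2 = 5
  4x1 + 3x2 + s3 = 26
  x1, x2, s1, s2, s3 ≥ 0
Minimize: z = 5y1 + 5y2 + 26y3

Subject to:
  C1: -y2 - 4y3 ≤ -2
  C2: -y1 - 3y3 ≤ -3
  y1, y2, y3 ≥ 0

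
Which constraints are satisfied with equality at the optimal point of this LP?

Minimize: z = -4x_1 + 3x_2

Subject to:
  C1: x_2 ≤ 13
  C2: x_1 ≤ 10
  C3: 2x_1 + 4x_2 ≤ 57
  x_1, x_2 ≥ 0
Optimal: x_1 = 10, x_2 = 0
Binding: C2, x_2 ≥ 0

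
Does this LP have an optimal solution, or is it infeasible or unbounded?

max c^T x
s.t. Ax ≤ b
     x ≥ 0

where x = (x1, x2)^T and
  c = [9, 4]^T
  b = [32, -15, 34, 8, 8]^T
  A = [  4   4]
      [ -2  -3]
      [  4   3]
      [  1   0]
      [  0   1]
The point (8, 0) satisfies every constraint, so the LP is feasible; the constraints give x1 ≤ 8 and x2 ≤ 8, which with x1, x2 ≥ 0 keep the feasible region inside a bounded box. A feasible, bounded LP attains a finite optimum at a vertex.

Evaluating z = 9x1 + 4x2 at each vertex:
  (7.5, 0): z = 67.5
  (8, 0): z = 72
  (0, 8): z = 32
  (0, 5): z = 20

Feasible with finite optimum z* = 72 at (8, 0).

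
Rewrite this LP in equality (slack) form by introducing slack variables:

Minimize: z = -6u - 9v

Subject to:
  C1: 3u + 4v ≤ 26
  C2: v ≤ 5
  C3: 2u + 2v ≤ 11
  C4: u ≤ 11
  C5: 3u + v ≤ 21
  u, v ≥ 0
min z = -6u - 9v

s.t.
  3u + 4v + s1 = 26
  v + s2 = 5
  2u + 2v + s3 = 11
  u + s4 = 11
  3u + v + s5 = 21
  u, v, s1, s2, s3, s4, s5 ≥ 0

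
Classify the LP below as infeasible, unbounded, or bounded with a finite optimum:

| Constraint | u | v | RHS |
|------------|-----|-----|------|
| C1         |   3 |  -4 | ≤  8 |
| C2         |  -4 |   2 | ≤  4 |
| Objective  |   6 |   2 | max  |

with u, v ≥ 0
Feasible point: (0, 0) satisfies every constraint, so the LP is feasible.
Direction d = (1, 1): for each constraint row a, a·d ≤ 0 —
  (3)(1) + (-4)(1) = -1 ≤ 0
  (-4)(1) + (2)(1) = -2 ≤ 0
and d ≥ 0, so (0, 0) + t·d stays feasible for every t ≥ 0. Along this ray z = 6u + 2v changes by 8 per unit t, so z → +∞.

Unbounded: there is a feasible ray along which z → +∞.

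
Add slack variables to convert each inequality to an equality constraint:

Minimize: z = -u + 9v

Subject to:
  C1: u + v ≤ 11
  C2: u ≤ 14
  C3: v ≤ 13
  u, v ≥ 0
min z = -u + 9v

s.t.
  u + v + s1 = 11
  u + s2 = 14
  v + s3 = 13
  u, v, s1, s2, s3 ≥ 0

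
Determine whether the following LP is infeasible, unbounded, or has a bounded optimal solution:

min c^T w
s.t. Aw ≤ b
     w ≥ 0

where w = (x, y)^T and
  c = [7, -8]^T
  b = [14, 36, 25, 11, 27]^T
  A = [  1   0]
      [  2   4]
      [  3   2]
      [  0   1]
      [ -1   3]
The point (0, 9) satisfies every constraint, so the LP is feasible; the constraints give x ≤ 14 and y ≤ 11, which with x, y ≥ 0 keep the feasible region inside a bounded box. A feasible, bounded LP attains a finite optimum at a vertex.

Evaluating z = 7x - 8y at each vertex:
  (0, 0): z = 0
  (8.333, 0): z = 58.33
  (3.5, 7.25): z = -33.5
  (0, 9): z = -72

The LP has an optimal solution: (0, 9) with z = -72.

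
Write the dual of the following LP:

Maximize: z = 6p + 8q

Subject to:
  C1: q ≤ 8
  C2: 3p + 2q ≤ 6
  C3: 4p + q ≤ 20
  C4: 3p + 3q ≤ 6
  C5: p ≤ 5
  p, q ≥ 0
Minimize: z = 8y1 + 6y2 + 20y3 + 6y4 + 5y5

Subject to:
  C1: -3y2 - 4y3 - 3y4 - y5 ≤ -6
  C2: -y1 - 2y2 - y3 - 3y4 ≤ -8
  y1, y2, y3, y4, y5 ≥ 0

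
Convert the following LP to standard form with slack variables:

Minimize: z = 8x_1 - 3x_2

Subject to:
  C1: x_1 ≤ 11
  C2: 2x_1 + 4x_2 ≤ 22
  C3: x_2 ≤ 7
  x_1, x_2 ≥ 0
min z = 8x_1 - 3x_2

s.t.
  x_1 + s1 = 11
  2x_1 + 4x_2 + s2 = 22
  x_2 + s3 = 7
  x_1, x_2, s1, s2, s3 ≥ 0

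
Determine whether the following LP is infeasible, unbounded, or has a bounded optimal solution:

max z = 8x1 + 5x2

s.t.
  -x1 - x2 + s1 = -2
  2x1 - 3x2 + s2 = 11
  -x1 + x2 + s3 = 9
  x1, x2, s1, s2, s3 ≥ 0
Feasible point: (0, 2) satisfies every constraint, so the LP is feasible.
Direction d = (1, 1): for each constraint row a, a·d ≤ 0 —
  (-1)(1) + (-1)(1) = -2 ≤ 0
  (2)(1) + (-3)(1) = -1 ≤ 0
  (-1)(1) + (1)(1) = 0 ≤ 0
and d ≥ 0, so (0, 2) + t·d stays feasible for every t ≥ 0. Along this ray z = 8x1 + 5x2 changes by 13 per unit t, so z → +∞.

The LP is unbounded; z can be made arbitrarily large.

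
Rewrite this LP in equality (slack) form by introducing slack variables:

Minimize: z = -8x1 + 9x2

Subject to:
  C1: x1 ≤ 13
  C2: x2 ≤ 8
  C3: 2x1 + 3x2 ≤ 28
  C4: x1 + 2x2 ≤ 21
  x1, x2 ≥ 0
min z = -8x1 + 9x2

s.t.
  x1 + s1 = 13
  x2 + s2 = 8
  2x1 + 3x2 + s3 = 28
  x1 + 2x2 + s4 = 21
  x1, x2, s1, s2, s3, s4 ≥ 0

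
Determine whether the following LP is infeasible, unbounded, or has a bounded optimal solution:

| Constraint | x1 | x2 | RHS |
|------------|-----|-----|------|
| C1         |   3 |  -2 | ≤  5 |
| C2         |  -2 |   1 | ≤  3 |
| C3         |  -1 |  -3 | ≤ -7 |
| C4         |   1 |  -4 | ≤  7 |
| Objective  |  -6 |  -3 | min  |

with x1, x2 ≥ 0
Feasible point: (0, 3) satisfies every constraint, so the LP is feasible.
Direction d = (2, 3): for each constraint row a, a·d ≤ 0 —
  (3)(2) + (-2)(3) = 0 ≤ 0
  (-2)(2) + (1)(3) = -1 ≤ 0
  (-1)(2) + (-3)(3) = -11 ≤ 0
  (1)(2) + (-4)(3) = -10 ≤ 0
and d ≥ 0, so (0, 3) + t·d stays feasible for every t ≥ 0. Along this ray z = -6x1 - 3x2 changes by -21 per unit t, so z → −∞.

Unbounded: there is a feasible ray along which z → −∞.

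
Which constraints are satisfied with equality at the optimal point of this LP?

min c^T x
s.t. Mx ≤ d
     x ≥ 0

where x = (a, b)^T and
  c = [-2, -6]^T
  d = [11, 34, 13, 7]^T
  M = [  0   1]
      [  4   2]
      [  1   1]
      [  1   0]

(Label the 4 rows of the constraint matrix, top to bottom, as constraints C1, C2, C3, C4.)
Optimal: a = 2, b = 11
Slack at optimum:
  C1: slack = 0 (binding)
  C2: slack = 4
  C3: slack = 0 (binding)
  C4: slack = 5
  a ≥ 0: a = 2
  b ≥ 0: b = 11
Binding constraints: C1, C3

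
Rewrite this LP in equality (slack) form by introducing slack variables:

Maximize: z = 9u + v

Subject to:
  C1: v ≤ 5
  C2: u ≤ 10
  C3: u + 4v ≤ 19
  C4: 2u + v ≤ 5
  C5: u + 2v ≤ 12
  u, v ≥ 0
max z = 9u + v

s.t.
  v + s1 = 5
  u + s2 = 10
  u + 4v + s3 = 19
  2u + v + s4 = 5
  u + 2v + s5 = 12
  u, v, s1, s2, s3, s4, s5 ≥ 0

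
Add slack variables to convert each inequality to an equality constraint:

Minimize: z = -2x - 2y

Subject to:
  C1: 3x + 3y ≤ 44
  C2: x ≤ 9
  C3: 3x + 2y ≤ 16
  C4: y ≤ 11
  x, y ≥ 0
min z = -2x - 2y

s.t.
  3x + 3y + s1 = 44
  x + s2 = 9
  3x + 2y + s3 = 16
  y + s4 = 11
  x, y, s1, s2, s3, s4 ≥ 0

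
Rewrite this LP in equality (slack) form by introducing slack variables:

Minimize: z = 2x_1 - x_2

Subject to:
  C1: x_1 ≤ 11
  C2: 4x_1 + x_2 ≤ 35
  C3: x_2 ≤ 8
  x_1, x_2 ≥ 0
min z = 2x_1 - x_2

s.t.
  x_1 + s1 = 11
  4x_1 + x_2 + s2 = 35
  x_2 + s3 = 8
  x_1, x_2, s1, s2, s3 ≥ 0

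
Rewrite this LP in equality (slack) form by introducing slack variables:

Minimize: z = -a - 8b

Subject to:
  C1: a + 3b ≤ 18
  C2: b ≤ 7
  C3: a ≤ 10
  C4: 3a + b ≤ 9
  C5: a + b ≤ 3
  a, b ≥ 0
min z = -a - 8b

s.t.
  a + 3b + s1 = 18
  b + s2 = 7
  a + s3 = 10
  3a + b + s4 = 9
  a + b + s5 = 3
  a, b, s1, s2, s3, s4, s5 ≥ 0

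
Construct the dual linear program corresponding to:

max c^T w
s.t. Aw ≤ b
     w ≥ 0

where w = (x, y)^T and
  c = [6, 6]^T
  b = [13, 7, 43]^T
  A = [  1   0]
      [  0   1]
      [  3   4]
Minimize: z = 13y1 + 7y2 + 43y3

Subject to:
  C1: -y1 - 3y3 ≤ -6
  C2: -y2 - 4y3 ≤ -6
  y1, y2, y3 ≥ 0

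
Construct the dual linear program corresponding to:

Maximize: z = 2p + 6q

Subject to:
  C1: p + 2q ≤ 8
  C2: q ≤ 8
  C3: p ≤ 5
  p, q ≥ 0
Minimize: z = 8y1 + 8y2 + 5y3

Subject to:
  C1: -y1 - y3 ≤ -2
  C2: -2y1 - y2 ≤ -6
  y1, y2, y3 ≥ 0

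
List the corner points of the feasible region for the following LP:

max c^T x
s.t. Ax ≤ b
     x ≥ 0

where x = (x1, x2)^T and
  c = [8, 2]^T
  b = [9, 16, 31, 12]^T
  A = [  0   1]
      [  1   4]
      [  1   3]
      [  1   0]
Each vertex is the intersection of two constraint boundaries that also satisfies all remaining constraints:
  x1 = 0 and x2 = 0 → (0, 0)
  x1 = 12 and x2 = 0 → (12, 0)
  x1 + 4x2 = 16 and x1 = 12 → (12, 1)
  x1 + 4x2 = 16 and x1 = 0 → (0, 4)

Vertices: (0, 0), (12, 0), (12, 1), (0, 4)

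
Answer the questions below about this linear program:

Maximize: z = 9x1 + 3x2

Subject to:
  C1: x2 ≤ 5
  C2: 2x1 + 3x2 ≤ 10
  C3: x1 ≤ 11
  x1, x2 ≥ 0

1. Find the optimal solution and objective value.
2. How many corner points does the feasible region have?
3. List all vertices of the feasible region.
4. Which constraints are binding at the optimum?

1. x1 = 5, x2 = 0, z = 45
2. 3
3. (0, 0), (5, 0), (0, 3.333)
4. C2, x2 ≥ 0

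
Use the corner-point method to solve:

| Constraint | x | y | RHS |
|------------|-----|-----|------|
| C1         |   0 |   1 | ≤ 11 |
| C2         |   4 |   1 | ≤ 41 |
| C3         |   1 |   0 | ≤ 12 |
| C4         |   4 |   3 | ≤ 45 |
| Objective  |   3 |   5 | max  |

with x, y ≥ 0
Each vertex is the intersection of two constraint boundaries that also satisfies all remaining constraints:
  x = 0 and y = 0 → (0, 0)
  4x + y = 41 and y = 0 → (10.25, 0)
  4x + y = 41 and 4x + 3y = 45 → (9.75, 2)
  y = 11 and 4x + 3y = 45 → (3, 11)
  y = 11 and x = 0 → (0, 11)

Evaluating z = 3x + 5y at each vertex:
  (0, 0): z = 0
  (10.25, 0): z = 30.75
  (9.75, 2): z = 39.25
  (3, 11): z = 64
  (0, 11): z = 55

The maximum is at (3, 11) with z = 64.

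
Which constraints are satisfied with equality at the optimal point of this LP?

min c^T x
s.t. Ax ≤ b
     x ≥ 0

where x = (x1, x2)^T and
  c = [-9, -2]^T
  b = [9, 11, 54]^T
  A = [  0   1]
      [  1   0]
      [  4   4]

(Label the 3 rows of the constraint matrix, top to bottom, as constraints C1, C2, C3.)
Optimal: x1 = 11, x2 = 2.5
Slack at optimum:
  C1: slack = 6.5
  C2: slack = 0 (binding)
  C3: slack = 0 (binding)
  x1 ≥ 0: x1 = 11
  x2 ≥ 0: x2 = 2.5
Binding constraints: C2, C3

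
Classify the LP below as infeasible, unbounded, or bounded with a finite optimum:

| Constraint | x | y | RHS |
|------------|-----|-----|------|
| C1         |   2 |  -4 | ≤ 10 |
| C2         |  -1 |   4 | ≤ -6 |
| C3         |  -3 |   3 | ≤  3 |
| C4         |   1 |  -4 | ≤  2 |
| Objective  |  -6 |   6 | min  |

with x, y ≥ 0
C4 requires x - 4y ≤ 2, while C2 (-x + 4y ≤ -6) is equivalent to x - 4y ≥ 6. Together they would need 6 ≤ x - 4y ≤ 2, which is impossible since 6 > 2. No point satisfies all constraints.

The feasible region is empty; the LP is infeasible.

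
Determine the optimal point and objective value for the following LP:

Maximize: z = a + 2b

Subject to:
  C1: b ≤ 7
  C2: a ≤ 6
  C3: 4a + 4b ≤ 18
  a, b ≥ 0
a = 0, b = 4.5, z = 9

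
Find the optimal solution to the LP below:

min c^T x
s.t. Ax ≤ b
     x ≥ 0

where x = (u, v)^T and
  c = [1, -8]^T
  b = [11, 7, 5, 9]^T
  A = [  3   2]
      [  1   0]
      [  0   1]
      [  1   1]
u = 0, v = 5, z = -40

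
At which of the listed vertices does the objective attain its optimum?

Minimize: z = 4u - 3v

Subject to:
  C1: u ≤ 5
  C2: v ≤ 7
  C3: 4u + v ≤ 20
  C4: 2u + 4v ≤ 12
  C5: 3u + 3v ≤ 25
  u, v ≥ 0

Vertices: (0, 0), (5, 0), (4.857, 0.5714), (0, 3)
(0, 3) with z = -9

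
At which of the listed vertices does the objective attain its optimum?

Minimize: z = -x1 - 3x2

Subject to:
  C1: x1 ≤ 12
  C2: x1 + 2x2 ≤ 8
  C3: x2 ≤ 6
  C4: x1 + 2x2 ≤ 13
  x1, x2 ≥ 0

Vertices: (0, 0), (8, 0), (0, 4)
Evaluating z = -x1 - 3x2 at each vertex:
  (0, 0): z = 0
  (8, 0): z = -8
  (0, 4): z = -12

The smallest value is z = -12, attained at (0, 4).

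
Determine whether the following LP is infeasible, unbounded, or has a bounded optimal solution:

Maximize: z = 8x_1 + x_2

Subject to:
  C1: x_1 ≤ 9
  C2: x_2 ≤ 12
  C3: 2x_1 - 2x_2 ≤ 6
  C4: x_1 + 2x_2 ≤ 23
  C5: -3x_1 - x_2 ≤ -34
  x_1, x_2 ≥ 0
The point (9, 7) satisfies every constraint, so the LP is feasible; the constraints give x_1 ≤ 9 and x_2 ≤ 12, which with x_1, x_2 ≥ 0 keep the feasible region inside a bounded box. A feasible, bounded LP attains a finite optimum at a vertex.

Evaluating z = 8x_1 + x_2 at each vertex:
  (9, 7): z = 79

Feasible with finite optimum z* = 79 at (9, 7).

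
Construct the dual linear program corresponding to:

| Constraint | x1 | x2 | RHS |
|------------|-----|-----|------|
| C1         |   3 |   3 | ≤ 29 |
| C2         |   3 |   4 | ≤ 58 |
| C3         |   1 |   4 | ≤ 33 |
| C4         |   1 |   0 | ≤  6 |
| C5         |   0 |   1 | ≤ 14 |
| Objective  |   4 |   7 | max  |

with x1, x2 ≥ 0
Minimize: z = 29y1 + 58y2 + 33y3 + 6y4 + 14y5

Subject to:
  C1: -3y1 - 3y2 - y3 - y4 ≤ -4
  C2: -3y1 - 4y2 - 4y3 - y5 ≤ -7
  y1, y2, y3, y4, y5 ≥ 0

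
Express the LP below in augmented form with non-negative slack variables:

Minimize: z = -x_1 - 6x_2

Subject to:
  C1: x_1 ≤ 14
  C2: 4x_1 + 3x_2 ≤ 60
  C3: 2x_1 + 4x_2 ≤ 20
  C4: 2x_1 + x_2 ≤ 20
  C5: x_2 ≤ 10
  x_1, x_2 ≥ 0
min z = -x_1 - 6x_2

s.t.
  x_1 + s1 = 14
  4x_1 + 3x_2 + s2 = 60
  2x_1 + 4x_2 + s3 = 20
  2x_1 + x_2 + s4 = 20
  x_2 + s5 = 10
  x_1, x_2, s1, s2, s3, s4, s5 ≥ 0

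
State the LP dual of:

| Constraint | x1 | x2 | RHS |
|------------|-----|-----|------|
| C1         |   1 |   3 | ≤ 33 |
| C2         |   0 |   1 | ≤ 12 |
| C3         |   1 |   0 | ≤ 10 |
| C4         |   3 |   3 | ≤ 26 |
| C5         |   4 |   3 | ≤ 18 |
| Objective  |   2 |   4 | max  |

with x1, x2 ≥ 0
Minimize: z = 33y1 + 12y2 + 10y3 + 26y4 + 18y5

Subject to:
  C1: -y1 - y3 - 3y4 - 4y5 ≤ -2
  C2: -3y1 - y2 - 3y4 - 3y5 ≤ -4
  y1, y2, y3, y4, y5 ≥ 0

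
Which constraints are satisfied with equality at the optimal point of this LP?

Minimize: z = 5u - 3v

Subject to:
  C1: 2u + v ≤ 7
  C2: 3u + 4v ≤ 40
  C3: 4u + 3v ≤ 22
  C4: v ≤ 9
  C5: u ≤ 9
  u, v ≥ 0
Optimal: u = 0, v = 7
Slack at optimum:
  C1: slack = 0 (binding)
  C2: slack = 12
  C3: slack = 1
  C4: slack = 2
  C5: slack = 9
  u ≥ 0: u = 0 (binding)
  v ≥ 0: v = 7
Binding constraints: C1, u ≥ 0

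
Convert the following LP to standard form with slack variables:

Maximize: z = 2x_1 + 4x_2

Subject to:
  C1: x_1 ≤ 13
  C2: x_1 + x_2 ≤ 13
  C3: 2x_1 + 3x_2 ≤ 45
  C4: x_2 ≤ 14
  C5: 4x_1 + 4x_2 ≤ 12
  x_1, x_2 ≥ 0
max z = 2x_1 + 4x_2

s.t.
  x_1 + s1 = 13
  x_1 + x_2 + s2 = 13
  2x_1 + 3x_2 + s3 = 45
  x_2 + s4 = 14
  4x_1 + 4x_2 + s5 = 12
  x_1, x_2, s1, s2, s3, s4, s5 ≥ 0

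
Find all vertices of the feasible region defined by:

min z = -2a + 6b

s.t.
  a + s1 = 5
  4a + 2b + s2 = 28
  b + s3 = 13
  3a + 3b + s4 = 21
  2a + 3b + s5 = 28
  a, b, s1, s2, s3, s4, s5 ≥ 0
Each vertex is the intersection of two constraint boundaries that also satisfies all remaining constraints:
  a = 0 and b = 0 → (0, 0)
  a = 5 and b = 0 → (5, 0)
  a = 5 and 3a + 3b = 21 → (5, 2)
  3a + 3b = 21 and a = 0 → (0, 7)

Vertices: (0, 0), (5, 0), (5, 2), (0, 7)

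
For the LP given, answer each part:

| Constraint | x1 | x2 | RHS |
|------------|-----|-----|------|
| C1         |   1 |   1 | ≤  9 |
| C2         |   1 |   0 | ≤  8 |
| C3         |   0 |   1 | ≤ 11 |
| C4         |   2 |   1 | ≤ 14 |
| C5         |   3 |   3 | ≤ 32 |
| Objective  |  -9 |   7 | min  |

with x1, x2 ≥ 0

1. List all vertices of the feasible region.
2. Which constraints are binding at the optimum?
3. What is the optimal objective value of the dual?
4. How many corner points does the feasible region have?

1. (0, 0), (7, 0), (5, 4), (0, 9)
2. C4, x2 ≥ 0
3. -63 (by strong duality, equal to the primal optimum)
4. 4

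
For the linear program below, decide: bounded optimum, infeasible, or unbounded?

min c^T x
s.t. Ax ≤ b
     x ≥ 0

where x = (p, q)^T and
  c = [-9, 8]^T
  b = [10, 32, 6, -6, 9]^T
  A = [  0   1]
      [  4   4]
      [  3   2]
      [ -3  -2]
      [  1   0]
The point (2, 0) satisfies every constraint, so the LP is feasible; the constraints give p ≤ 9 and q ≤ 10, which with p, q ≥ 0 keep the feasible region inside a bounded box. A feasible, bounded LP attains a finite optimum at a vertex.

Feasible with finite optimum z* = -18 at (2, 0).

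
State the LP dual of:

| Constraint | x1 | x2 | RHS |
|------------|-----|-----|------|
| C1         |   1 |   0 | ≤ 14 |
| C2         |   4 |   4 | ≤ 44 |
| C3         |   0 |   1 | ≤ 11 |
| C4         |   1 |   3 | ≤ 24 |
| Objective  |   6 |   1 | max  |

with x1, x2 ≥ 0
Minimize: z = 14y1 + 44y2 + 11y3 + 24y4

Subject to:
  C1: -y1 - 4y2 - y4 ≤ -6
  C2: -4y2 - y3 - 3y4 ≤ -1
  y1, y2, y3, y4 ≥ 0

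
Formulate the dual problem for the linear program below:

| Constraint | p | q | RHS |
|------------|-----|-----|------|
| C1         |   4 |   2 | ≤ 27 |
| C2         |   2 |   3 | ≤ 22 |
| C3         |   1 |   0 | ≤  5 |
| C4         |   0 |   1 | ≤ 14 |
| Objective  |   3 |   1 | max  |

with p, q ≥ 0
Minimize: z = 27y1 + 22y2 + 5y3 + 14y4

Subject to:
  C1: -4y1 - 2y2 - y3 ≤ -3
  C2: -2y1 - 3y2 - y4 ≤ -1
  y1, y2, y3, y4 ≥ 0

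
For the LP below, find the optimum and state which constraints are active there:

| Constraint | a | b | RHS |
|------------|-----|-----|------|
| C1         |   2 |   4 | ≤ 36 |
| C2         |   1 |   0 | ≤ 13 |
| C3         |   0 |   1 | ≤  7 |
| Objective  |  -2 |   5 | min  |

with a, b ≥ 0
Optimal: a = 13, b = 0
Slack at optimum:
  C1: slack = 10
  C2: slack = 0 (binding)
  C3: slack = 7
  a ≥ 0: a = 13
  b ≥ 0: b = 0 (binding)
Binding constraints: C2, b ≥ 0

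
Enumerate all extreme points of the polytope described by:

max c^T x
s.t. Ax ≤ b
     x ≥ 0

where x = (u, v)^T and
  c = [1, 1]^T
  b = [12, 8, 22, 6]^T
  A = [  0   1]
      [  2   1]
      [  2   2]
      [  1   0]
Each vertex is the intersection of two constraint boundaries that also satisfies all remaining constraints:
  u = 0 and v = 0 → (0, 0)
  2u + v = 8 and v = 0 → (4, 0)
  2u + v = 8 and u = 0 → (0, 8)

Vertices: (0, 0), (4, 0), (0, 8)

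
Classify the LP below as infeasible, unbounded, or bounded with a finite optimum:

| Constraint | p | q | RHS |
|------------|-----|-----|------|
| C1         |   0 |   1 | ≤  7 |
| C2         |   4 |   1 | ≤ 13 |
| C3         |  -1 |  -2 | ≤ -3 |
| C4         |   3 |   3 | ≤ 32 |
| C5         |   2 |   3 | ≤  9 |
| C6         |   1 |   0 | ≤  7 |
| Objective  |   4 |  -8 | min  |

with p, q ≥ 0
The point (0, 3) satisfies every constraint, so the LP is feasible; the constraints give p ≤ 7 and q ≤ 7, which with p, q ≥ 0 keep the feasible region inside a bounded box. A feasible, bounded LP attains a finite optimum at a vertex.

The LP has an optimal solution: (0, 3) with z = -24.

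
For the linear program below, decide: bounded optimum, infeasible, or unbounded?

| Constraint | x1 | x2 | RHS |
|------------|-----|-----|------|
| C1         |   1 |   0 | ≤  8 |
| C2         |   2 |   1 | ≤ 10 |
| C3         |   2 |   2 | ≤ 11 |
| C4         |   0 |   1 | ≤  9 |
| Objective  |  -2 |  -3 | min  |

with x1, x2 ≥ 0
The point (0, 5.5) satisfies every constraint, so the LP is feasible; the constraints give x1 ≤ 8 and x2 ≤ 9, which with x1, x2 ≥ 0 keep the feasible region inside a bounded box. A feasible, bounded LP attains a finite optimum at a vertex.

The LP has an optimal solution: (0, 5.5) with z = -16.5.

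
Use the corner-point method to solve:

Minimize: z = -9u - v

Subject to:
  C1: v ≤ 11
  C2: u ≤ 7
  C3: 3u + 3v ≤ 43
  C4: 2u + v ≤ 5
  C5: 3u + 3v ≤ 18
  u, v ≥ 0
u = 2.5, v = 0, z = -22.5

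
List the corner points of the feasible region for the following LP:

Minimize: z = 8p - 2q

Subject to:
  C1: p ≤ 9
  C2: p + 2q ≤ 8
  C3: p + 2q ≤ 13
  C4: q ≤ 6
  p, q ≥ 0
Each vertex is the intersection of two constraint boundaries that also satisfies all remaining constraints:
  p = 0 and q = 0 → (0, 0)
  p + 2q = 8 and q = 0 → (8, 0)
  p + 2q = 8 and p = 0 → (0, 4)

Vertices: (0, 0), (8, 0), (0, 4)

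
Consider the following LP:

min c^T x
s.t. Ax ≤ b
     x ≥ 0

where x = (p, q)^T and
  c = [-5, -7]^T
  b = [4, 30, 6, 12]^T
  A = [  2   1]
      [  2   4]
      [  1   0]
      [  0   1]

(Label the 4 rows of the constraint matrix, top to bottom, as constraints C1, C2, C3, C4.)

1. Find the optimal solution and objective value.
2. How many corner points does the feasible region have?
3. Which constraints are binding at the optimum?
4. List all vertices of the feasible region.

1. p = 0, q = 4, z = -28
2. 3
3. C1, p ≥ 0
4. (0, 0), (2, 0), (0, 4)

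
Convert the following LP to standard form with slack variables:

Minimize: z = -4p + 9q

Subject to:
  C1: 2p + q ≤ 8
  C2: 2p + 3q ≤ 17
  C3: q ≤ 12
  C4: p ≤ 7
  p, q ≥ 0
min z = -4p + 9q

s.t.
  2p + q + s1 = 8
  2p + 3q + s2 = 17
  q + s3 = 12
  p + s4 = 7
  p, q, s1, s2, s3, s4 ≥ 0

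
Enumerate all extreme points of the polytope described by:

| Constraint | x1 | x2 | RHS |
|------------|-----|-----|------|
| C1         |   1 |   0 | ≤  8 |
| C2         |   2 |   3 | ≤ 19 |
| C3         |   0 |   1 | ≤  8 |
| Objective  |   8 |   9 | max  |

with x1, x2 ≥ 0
Each vertex is the intersection of two constraint boundaries that also satisfies all remaining constraints:
  x1 = 0 and x2 = 0 → (0, 0)
  x1 = 8 and x2 = 0 → (8, 0)
  x1 = 8 and 2x1 + 3x2 = 19 → (8, 1)
  2x1 + 3x2 = 19 and x1 = 0 → (0, 6.333)

Vertices: (0, 0), (8, 0), (8, 1), (0, 6.333)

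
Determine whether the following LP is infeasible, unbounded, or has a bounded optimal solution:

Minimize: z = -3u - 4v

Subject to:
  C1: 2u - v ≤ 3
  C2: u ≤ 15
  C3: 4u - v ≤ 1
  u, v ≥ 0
Feasible point: (0, 0) satisfies every constraint, so the LP is feasible.
Direction d = (0, 1): for each constraint row a, a·d ≤ 0 —
  (2)(0) + (-1)(1) = -1 ≤ 0
  (1)(0) + (0)(1) = 0 ≤ 0
  (4)(0) + (-1)(1) = -1 ≤ 0
and d ≥ 0, so (0, 0) + t·d stays feasible for every t ≥ 0. Along this ray z = -3u - 4v changes by -4 per unit t, so z → −∞.

Unbounded: there is a feasible ray along which z → −∞.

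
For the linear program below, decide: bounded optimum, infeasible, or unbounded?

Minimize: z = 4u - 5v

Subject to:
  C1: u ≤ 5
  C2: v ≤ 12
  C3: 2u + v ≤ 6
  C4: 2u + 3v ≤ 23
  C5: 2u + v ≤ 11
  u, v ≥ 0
The point (0, 6) satisfies every constraint, so the LP is feasible; the constraints give u ≤ 5 and v ≤ 12, which with u, v ≥ 0 keep the feasible region inside a bounded box. A feasible, bounded LP attains a finite optimum at a vertex.

The LP has an optimal solution: (0, 6) with z = -30.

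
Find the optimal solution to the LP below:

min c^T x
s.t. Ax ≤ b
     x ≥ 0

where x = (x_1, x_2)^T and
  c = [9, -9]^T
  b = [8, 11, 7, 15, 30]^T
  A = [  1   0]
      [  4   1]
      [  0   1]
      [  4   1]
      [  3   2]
Each vertex is the intersection of two constraint boundaries that also satisfies all remaining constraints:
  x_1 = 0 and x_2 = 0 → (0, 0)
  4x_1 + x_2 = 11 and x_2 = 0 → (2.75, 0)
  4x_1 + x_2 = 11 and x_2 = 7 → (1, 7)
  x_2 = 7 and x_1 = 0 → (0, 7)

Evaluating z = 9x_1 - 9x_2 at each vertex:
  (0, 0): z = 0
  (2.75, 0): z = 24.75
  (1, 7): z = -54
  (0, 7): z = -63

The minimum is at (0, 7) with z = -63.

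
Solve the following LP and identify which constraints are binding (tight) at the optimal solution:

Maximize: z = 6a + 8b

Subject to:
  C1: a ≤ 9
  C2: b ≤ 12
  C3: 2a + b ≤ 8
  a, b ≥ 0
Optimal: a = 0, b = 8
Binding: C3, a ≥ 0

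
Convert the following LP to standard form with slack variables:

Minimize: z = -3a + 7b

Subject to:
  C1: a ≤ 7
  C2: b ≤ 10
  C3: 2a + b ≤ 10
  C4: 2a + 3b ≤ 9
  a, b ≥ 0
min z = -3a + 7b

s.t.
  a + s1 = 7
  b + s2 = 10
  2a + b + s3 = 10
  2a + 3b + s4 = 9
  a, b, s1, s2, s3, s4 ≥ 0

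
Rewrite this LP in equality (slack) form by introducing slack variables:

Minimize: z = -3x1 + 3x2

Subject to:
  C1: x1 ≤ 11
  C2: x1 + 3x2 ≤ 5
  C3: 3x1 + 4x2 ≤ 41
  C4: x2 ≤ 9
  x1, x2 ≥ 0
min z = -3x1 + 3x2

s.t.
  x1 + s1 = 11
  x1 + 3x2 + s2 = 5
  3x1 + 4x2 + s3 = 41
  x2 + s4 = 9
  x1, x2, s1, s2, s3, s4 ≥ 0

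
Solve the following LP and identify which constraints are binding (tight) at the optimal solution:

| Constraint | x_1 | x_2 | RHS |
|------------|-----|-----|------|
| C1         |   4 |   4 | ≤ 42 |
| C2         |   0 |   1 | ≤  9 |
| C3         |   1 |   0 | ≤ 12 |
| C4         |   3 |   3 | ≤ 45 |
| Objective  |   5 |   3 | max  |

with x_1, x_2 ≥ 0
Optimal: x_1 = 10.5, x_2 = 0
Slack at optimum:
  C1: slack = 0 (binding)
  C2: slack = 9
  C3: slack = 1.5
  C4: slack = 13.5
  x_1 ≥ 0: x_1 = 10.5
  x_2 ≥ 0: x_2 = 0 (binding)
Binding constraints: C1, x_2 ≥ 0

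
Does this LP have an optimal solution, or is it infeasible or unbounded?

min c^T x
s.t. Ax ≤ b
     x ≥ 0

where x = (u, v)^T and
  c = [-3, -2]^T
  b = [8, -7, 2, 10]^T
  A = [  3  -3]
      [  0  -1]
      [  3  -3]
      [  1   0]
Feasible point: (0, 7) satisfies every constraint, so the LP is feasible.
Direction d = (0, 1): for each constraint row a, a·d ≤ 0 —
  (3)(0) + (-3)(1) = -3 ≤ 0
  (0)(0) + (-1)(1) = -1 ≤ 0
  (3)(0) + (-3)(1) = -3 ≤ 0
  (1)(0) + (0)(1) = 0 ≤ 0
and d ≥ 0, so (0, 7) + t·d stays feasible for every t ≥ 0. Along this ray z = -3u - 2v changes by -2 per unit t, so z → −∞.

Unbounded — the objective can decrease without bound over the feasible region.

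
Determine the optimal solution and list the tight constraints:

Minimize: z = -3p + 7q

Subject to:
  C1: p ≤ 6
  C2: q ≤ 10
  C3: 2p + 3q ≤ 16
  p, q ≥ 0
Optimal: p = 6, q = 0
Binding: C1, q ≥ 0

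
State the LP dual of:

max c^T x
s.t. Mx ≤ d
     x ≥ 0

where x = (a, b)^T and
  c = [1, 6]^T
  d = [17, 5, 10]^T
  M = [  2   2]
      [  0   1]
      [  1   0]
Minimize: z = 17y1 + 5y2 + 10y3

Subject to:
  C1: -2y1 - y3 ≤ -1
  C2: -2y1 - y2 ≤ -6
  y1, y2, y3 ≥ 0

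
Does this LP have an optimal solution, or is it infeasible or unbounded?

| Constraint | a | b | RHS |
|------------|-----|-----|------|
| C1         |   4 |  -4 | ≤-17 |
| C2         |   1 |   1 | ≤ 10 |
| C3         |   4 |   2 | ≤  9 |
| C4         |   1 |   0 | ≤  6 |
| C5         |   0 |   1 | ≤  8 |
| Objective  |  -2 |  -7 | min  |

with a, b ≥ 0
The point (0, 4.5) satisfies every constraint, so the LP is feasible; the constraints give a ≤ 6 and b ≤ 8, which with a, b ≥ 0 keep the feasible region inside a bounded box. A feasible, bounded LP attains a finite optimum at a vertex.

Evaluating z = -2a - 7b at each vertex:
  (0, 4.25): z = -29.75
  (0.08333, 4.333): z = -30.5
  (0, 4.5): z = -31.5

The LP has an optimal solution: (0, 4.5) with z = -31.5.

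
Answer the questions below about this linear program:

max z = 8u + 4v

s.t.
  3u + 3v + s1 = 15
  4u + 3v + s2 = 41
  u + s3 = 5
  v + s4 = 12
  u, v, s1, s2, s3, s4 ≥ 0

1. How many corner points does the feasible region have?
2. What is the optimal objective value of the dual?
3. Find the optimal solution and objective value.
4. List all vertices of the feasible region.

1. 3
2. 40 (by strong duality, equal to the primal optimum)
3. u = 5, v = 0, z = 40
4. (0, 0), (5, 0), (0, 5)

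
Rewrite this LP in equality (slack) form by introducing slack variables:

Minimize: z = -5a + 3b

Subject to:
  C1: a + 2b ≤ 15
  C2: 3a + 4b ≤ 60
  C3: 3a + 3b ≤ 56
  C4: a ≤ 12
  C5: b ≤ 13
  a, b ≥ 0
min z = -5a + 3b

s.t.
  a + 2b + s1 = 15
  3a + 4b + s2 = 60
  3a + 3b + s3 = 56
  a + s4 = 12
  b + s5 = 13
  a, b, s1, s2, s3, s4, s5 ≥ 0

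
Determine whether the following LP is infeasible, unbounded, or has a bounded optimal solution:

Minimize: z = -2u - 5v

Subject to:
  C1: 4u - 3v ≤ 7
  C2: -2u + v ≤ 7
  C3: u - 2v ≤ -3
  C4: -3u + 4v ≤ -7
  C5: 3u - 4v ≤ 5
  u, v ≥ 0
C5 requires 3u - 4v ≤ 5, while C4 (-3u + 4v ≤ -7) is equivalent to 3u - 4v ≥ 7. Together they would need 7 ≤ 3u - 4v ≤ 5, which is impossible since 7 > 5. No point satisfies all constraints.

Infeasible — the constraint set is empty.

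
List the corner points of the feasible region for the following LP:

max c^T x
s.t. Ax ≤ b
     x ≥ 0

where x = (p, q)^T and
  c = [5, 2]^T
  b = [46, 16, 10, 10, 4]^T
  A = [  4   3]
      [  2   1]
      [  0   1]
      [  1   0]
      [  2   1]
Each vertex is the intersection of two constraint boundaries that also satisfies all remaining constraints:
  p = 0 and q = 0 → (0, 0)
  2p + q = 4 and q = 0 → (2, 0)
  2p + q = 4 and p = 0 → (0, 4)

Vertices: (0, 0), (2, 0), (0, 4)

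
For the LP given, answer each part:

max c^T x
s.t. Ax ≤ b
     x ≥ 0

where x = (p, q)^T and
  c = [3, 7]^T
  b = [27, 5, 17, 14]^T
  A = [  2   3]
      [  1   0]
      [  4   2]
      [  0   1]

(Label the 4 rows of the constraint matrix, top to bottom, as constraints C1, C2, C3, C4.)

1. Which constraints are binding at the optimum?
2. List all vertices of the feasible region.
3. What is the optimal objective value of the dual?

1. C3, p ≥ 0
2. (0, 0), (4.25, 0), (0, 8.5)
3. 59.5 (by strong duality, equal to the primal optimum)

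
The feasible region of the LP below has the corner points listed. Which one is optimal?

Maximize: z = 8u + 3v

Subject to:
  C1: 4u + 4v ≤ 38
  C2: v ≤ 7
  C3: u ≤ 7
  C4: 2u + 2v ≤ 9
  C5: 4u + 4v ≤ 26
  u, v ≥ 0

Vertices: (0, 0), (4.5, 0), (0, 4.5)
(4.5, 0) with z = 36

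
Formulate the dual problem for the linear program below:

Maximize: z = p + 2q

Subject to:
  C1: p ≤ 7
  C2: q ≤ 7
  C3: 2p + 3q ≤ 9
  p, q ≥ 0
Minimize: z = 7y1 + 7y2 + 9y3

Subject to:
  C1: -y1 - 2y3 ≤ -1
  C2: -y2 - 3y3 ≤ -2
  y1, y2, y3 ≥ 0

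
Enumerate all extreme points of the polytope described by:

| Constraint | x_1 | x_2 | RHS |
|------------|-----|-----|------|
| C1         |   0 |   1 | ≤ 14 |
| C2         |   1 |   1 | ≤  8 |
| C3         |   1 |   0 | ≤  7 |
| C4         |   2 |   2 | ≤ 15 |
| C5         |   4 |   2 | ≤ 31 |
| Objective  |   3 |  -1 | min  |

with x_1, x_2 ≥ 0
Each vertex is the intersection of two constraint boundaries that also satisfies all remaining constraints:
  x_1 = 0 and x_2 = 0 → (0, 0)
  x_1 = 7 and x_2 = 0 → (7, 0)
  x_1 = 7 and 2x_1 + 2x_2 = 15 → (7, 0.5)
  2x_1 + 2x_2 = 15 and x_1 = 0 → (0, 7.5)

Vertices: (0, 0), (7, 0), (7, 0.5), (0, 7.5)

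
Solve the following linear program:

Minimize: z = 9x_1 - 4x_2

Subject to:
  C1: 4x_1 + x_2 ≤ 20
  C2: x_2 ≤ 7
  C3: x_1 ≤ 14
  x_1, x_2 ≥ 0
Each vertex is the intersection of two constraint boundaries that also satisfies all remaining constraints:
  x_1 = 0 and x_2 = 0 → (0, 0)
  4x_1 + x_2 = 20 and x_2 = 0 → (5, 0)
  4x_1 + x_2 = 20 and x_2 = 7 → (3.25, 7)
  x_2 = 7 and x_1 = 0 → (0, 7)

Evaluating z = 9x_1 - 4x_2 at each vertex:
  (0, 0): z = 0
  (5, 0): z = 45
  (3.25, 7): z = 1.25
  (0, 7): z = -28

The minimum is at (0, 7) with z = -28.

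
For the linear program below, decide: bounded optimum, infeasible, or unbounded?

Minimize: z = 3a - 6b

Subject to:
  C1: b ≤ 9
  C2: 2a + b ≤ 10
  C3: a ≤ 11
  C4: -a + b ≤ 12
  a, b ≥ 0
The point (0, 9) satisfies every constraint, so the LP is feasible; the constraints give a ≤ 11 and b ≤ 9, which with a, b ≥ 0 keep the feasible region inside a bounded box. A feasible, bounded LP attains a finite optimum at a vertex.

Evaluating z = 3a - 6b at each vertex:
  (0, 0): z = 0
  (5, 0): z = 15
  (0.5, 9): z = -52.5
  (0, 9): z = -54

The LP has an optimal solution: (0, 9) with z = -54.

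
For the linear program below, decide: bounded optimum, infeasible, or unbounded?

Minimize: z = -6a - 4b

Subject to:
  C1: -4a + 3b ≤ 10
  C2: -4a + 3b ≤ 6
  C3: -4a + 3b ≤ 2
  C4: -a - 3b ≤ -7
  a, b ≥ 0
Feasible point: (1, 2) satisfies every constraint, so the LP is feasible.
Direction d = (1, 0): for each constraint row a, a·d ≤ 0 —
  (-4)(1) + (3)(0) = -4 ≤ 0
  (-4)(1) + (3)(0) = -4 ≤ 0
  (-4)(1) + (3)(0) = -4 ≤ 0
  (-1)(1) + (-3)(0) = -1 ≤ 0
and d ≥ 0, so (1, 2) + t·d stays feasible for every t ≥ 0. Along this ray z = -6a - 4b changes by -6 per unit t, so z → −∞.

Unbounded: there is a feasible ray along which z → −∞.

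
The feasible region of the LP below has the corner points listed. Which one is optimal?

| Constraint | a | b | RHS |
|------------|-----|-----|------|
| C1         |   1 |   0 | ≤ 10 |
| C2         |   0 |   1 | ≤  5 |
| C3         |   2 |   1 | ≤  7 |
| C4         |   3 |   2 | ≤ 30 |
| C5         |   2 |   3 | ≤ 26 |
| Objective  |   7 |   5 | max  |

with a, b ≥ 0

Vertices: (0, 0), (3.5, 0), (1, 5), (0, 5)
(1, 5) with z = 32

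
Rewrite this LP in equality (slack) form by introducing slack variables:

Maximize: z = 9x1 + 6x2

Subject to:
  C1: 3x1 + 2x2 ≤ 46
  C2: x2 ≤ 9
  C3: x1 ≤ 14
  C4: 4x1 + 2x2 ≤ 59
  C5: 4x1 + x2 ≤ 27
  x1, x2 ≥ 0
max z = 9x1 + 6x2

s.t.
  3x1 + 2x2 + s1 = 46
  x2 + s2 = 9
  x1 + s3 = 14
  4x1 + 2x2 + s4 = 59
  4x1 + x2 + s5 = 27
  x1, x2, s1, s2, s3, s4, s5 ≥ 0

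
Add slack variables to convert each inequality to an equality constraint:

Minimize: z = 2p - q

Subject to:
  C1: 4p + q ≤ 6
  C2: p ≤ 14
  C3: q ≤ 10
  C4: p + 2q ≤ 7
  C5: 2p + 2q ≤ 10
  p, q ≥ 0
min z = 2p - q

s.t.
  4p + q + s1 = 6
  p + s2 = 14
  q + s3 = 10
  p + 2q + s4 = 7
  2p + 2q + s5 = 10
  p, q, s1, s2, s3, s4, s5 ≥ 0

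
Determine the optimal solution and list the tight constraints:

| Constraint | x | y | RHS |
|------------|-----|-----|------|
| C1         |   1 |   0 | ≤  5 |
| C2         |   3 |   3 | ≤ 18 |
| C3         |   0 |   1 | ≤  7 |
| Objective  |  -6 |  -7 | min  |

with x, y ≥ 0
Optimal: x = 0, y = 6
Slack at optimum:
  C1: slack = 5
  C2: slack = 0 (binding)
  C3: slack = 1
  x ≥ 0: x = 0 (binding)
  y ≥ 0: y = 6
Binding constraints: C2, x ≥ 0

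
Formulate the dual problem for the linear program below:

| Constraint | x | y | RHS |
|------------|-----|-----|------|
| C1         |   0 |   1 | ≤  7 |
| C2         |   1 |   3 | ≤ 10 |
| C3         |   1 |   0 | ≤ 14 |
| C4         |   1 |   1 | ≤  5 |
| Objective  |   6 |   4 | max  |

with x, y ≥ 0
Minimize: z = 7y1 + 10y2 + 14y3 + 5y4

Subject to:
  C1: -y2 - y3 - y4 ≤ -6
  C2: -y1 - 3y2 - y4 ≤ -4
  y1, y2, y3, y4 ≥ 0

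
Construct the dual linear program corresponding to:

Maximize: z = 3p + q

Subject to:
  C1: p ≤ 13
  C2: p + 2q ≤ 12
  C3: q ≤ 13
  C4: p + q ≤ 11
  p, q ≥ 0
Minimize: z = 13y1 + 12y2 + 13y3 + 11y4

Subject to:
  C1: -y1 - y2 - y4 ≤ -3
  C2: -2y2 - y3 - y4 ≤ -1
  y1, y2, y3, y4 ≥ 0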